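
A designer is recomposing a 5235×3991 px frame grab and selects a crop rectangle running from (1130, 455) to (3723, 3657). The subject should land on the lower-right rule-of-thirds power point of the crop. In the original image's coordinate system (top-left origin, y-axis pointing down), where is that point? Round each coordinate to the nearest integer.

(2859, 2590)

Crop width = 3723 − 1130 = 2593 px; one third is 864.33 px.
Crop height = 3657 − 455 = 3202 px; one third is 1067.33 px.
The lower-right point is two-thirds across and two-thirds down within the crop:
x = 1130 + 2 × 864.33 ≈ 2859; y = 455 + 2 × 1067.33 ≈ 2590.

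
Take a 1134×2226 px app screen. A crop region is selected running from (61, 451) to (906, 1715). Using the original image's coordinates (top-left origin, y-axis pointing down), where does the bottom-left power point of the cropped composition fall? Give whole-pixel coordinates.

(343, 1294)

Crop width = 906 − 61 = 845 px; one third is 281.67 px.
Crop height = 1715 − 451 = 1264 px; one third is 421.33 px.
The bottom-left point is one-third across and two-thirds down within the crop:
x = 61 + 1 × 281.67 ≈ 343; y = 451 + 2 × 421.33 ≈ 1294.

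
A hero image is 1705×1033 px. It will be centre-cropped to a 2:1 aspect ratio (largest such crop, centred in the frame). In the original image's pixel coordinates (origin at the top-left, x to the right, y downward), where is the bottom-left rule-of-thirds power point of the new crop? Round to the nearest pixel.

x = 568 px, y = 659 px

1705/1033 < 2/1, so the 2:1 crop keeps the full width 1705 and trims height to 1705 × 1/2 = 852.50 px.
Top offset = (1033 − 852.50)/2 = 90.25 px; left offset = 0.
Bottom-left is one-third across and two-thirds down within the crop:
x = 0.00 + 1 × 1705.00/3 ≈ 568; y = 90.25 + 2 × 852.50/3 ≈ 659.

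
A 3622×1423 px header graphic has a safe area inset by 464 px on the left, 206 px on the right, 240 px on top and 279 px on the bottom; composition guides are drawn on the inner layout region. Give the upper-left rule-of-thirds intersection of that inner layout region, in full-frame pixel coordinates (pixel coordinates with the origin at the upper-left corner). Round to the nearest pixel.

x = 1448 px, y = 541 px

Content width = 3622 − 464 − 206 = 2952 px; content height = 1423 − 240 − 279 = 904 px.
Upper-left is one-third across and one-third down within the inner layout region.
x = 464 + 1 × 2952/3 = 464 + 984.00 ≈ 1448
y = 240 + 1 × 904/3 = 240 + 301.33 ≈ 541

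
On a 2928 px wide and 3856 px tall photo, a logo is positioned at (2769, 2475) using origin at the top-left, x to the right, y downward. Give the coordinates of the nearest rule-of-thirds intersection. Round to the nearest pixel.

(1952, 2571)

Third lines: x ∈ {976, 1952}, y ∈ {1285, 2571}.
2769 is closer to x = 1952; 2475 is closer to y = 2571.
So the nearest intersection is the lower-right power point.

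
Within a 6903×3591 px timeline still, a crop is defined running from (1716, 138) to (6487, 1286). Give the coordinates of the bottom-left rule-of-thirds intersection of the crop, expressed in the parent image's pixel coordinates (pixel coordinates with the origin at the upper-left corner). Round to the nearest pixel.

(3306, 903)

Crop width = 6487 − 1716 = 4771 px; one third is 1590.33 px.
Crop height = 1286 − 138 = 1148 px; one third is 382.67 px.
The bottom-left point is one-third across and two-thirds down within the crop:
x = 1716 + 1 × 1590.33 ≈ 3306; y = 138 + 2 × 382.67 ≈ 903.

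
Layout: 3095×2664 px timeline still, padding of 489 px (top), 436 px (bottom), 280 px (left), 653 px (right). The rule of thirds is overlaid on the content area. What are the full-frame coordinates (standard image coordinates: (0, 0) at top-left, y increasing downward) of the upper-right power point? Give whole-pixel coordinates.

(1721, 1069)

Content width = 3095 − 280 − 653 = 2162 px; content height = 2664 − 489 − 436 = 1739 px.
Upper-right is two-thirds across and one-third down within the content area.
x = 280 + 2 × 2162/3 = 280 + 1441.33 ≈ 1721
y = 489 + 1 × 1739/3 = 489 + 579.67 ≈ 1069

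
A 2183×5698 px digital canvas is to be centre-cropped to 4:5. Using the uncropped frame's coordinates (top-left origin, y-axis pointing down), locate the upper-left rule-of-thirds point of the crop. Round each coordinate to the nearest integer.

(728, 2394)

2183/5698 < 4/5, so the 4:5 crop keeps the full width 2183 and trims height to 2183 × 5/4 = 2728.75 px.
Top offset = (5698 − 2728.75)/2 = 1484.62 px; left offset = 0.
Upper-left is one-third across and one-third down within the crop:
x = 0.00 + 1 × 2183.00/3 ≈ 728; y = 1484.62 + 1 × 2728.75/3 ≈ 2394.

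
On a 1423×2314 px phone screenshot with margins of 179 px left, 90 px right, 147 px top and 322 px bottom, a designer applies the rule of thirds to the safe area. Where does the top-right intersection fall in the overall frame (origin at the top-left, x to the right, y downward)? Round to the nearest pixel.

(948, 762)

Content width = 1423 − 179 − 90 = 1154 px; content height = 2314 − 147 − 322 = 1845 px.
Top-right is two-thirds across and one-third down within the safe area.
x = 179 + 2 × 1154/3 = 179 + 769.33 ≈ 948
y = 147 + 1 × 1845/3 = 147 + 615.00 ≈ 762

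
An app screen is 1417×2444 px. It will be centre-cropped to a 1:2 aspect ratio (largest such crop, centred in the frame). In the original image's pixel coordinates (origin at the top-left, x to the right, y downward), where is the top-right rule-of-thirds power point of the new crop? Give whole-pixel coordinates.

1417/2444 > 1/2, so the 1:2 crop keeps the full height 2444 and trims width to 2444 × 1/2 = 1222.00 px.
Left offset = (1417 − 1222.00)/2 = 97.50 px; top offset = 0.
Top-right is two-thirds across and one-third down within the crop:
x = 97.50 + 2 × 1222.00/3 ≈ 912; y = 0.00 + 1 × 2444.00/3 ≈ 815.

x = 912 px, y = 815 px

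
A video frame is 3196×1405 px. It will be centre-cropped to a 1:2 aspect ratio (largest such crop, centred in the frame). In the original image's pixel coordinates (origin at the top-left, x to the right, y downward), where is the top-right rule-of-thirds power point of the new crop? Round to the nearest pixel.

(1715, 468)

3196/1405 > 1/2, so the 1:2 crop keeps the full height 1405 and trims width to 1405 × 1/2 = 702.50 px.
Left offset = (3196 − 702.50)/2 = 1246.75 px; top offset = 0.
Top-right is two-thirds across and one-third down within the crop:
x = 1246.75 + 2 × 702.50/3 ≈ 1715; y = 0.00 + 1 × 1405.00/3 ≈ 468.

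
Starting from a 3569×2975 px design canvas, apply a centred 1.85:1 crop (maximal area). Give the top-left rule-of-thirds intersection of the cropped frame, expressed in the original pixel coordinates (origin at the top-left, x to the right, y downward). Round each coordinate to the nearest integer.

3569/2975 < 1.85/1, so the 1.85:1 crop keeps the full width 3569 and trims height to 3569 × 1/1.85 = 1929.19 px.
Top offset = (2975 − 1929.19)/2 = 522.91 px; left offset = 0.
Top-left is one-third across and one-third down within the crop:
x = 0.00 + 1 × 3569.00/3 ≈ 1190; y = 522.91 + 1 × 1929.19/3 ≈ 1166.

(1190, 1166)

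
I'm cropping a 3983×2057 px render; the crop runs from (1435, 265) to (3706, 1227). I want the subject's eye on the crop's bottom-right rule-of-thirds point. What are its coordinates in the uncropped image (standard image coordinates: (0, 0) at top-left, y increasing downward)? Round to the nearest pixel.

Crop width = 3706 − 1435 = 2271 px; one third is 757.00 px.
Crop height = 1227 − 265 = 962 px; one third is 320.67 px.
The bottom-right point is two-thirds across and two-thirds down within the crop:
x = 1435 + 2 × 757.00 ≈ 2949; y = 265 + 2 × 320.67 ≈ 906.

(2949, 906)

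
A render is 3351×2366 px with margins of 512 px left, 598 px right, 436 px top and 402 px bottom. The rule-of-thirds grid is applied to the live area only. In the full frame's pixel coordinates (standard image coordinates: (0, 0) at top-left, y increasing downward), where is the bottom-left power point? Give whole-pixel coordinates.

x = 1259 px, y = 1455 px

Content width = 3351 − 512 − 598 = 2241 px; content height = 2366 − 436 − 402 = 1528 px.
Bottom-left is one-third across and two-thirds down within the live area.
x = 512 + 1 × 2241/3 = 512 + 747.00 ≈ 1259
y = 436 + 2 × 1528/3 = 436 + 1018.67 ≈ 1455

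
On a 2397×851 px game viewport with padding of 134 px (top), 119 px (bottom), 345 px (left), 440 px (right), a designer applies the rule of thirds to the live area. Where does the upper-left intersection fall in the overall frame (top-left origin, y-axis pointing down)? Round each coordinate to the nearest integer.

(882, 333)

Content width = 2397 − 345 − 440 = 1612 px; content height = 851 − 134 − 119 = 598 px.
Upper-left is one-third across and one-third down within the live area.
x = 345 + 1 × 1612/3 = 345 + 537.33 ≈ 882
y = 134 + 1 × 598/3 = 134 + 199.33 ≈ 333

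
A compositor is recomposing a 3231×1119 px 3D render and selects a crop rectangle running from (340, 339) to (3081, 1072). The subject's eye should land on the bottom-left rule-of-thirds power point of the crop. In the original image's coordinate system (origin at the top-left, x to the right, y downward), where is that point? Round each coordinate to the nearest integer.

Crop width = 3081 − 340 = 2741 px; one third is 913.67 px.
Crop height = 1072 − 339 = 733 px; one third is 244.33 px.
The bottom-left point is one-third across and two-thirds down within the crop:
x = 340 + 1 × 913.67 ≈ 1254; y = 339 + 2 × 244.33 ≈ 828.

x = 1254 px, y = 828 px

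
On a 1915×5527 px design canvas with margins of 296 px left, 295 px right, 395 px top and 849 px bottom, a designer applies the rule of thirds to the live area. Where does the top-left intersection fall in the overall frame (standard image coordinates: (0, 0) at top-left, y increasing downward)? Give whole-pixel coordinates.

(737, 1823)

Content width = 1915 − 296 − 295 = 1324 px; content height = 5527 − 395 − 849 = 4283 px.
Top-left is one-third across and one-third down within the live area.
x = 296 + 1 × 1324/3 = 296 + 441.33 ≈ 737
y = 395 + 1 × 4283/3 = 395 + 1427.67 ≈ 1823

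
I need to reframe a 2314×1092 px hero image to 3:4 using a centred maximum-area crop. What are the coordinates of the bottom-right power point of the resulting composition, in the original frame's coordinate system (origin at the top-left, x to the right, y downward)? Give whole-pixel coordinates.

2314/1092 > 3/4, so the 3:4 crop keeps the full height 1092 and trims width to 1092 × 3/4 = 819.00 px.
Left offset = (2314 − 819.00)/2 = 747.50 px; top offset = 0.
Bottom-right is two-thirds across and two-thirds down within the crop:
x = 747.50 + 2 × 819.00/3 ≈ 1294; y = 0.00 + 2 × 1092.00/3 ≈ 728.

x = 1294 px, y = 728 px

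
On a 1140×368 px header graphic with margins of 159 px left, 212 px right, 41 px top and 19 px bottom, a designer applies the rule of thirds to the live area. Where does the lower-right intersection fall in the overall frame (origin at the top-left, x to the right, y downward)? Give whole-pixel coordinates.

x = 672 px, y = 246 px

Content width = 1140 − 159 − 212 = 769 px; content height = 368 − 41 − 19 = 308 px.
Lower-right is two-thirds across and two-thirds down within the live area.
x = 159 + 2 × 769/3 = 159 + 512.67 ≈ 672
y = 41 + 2 × 308/3 = 41 + 205.33 ≈ 246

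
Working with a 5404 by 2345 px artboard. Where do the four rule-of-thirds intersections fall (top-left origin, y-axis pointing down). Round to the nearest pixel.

One third of 5404 is 1801.33; one third of 2345 is 781.67.
Vertical third lines at x = 1801 and x = 3603; horizontal third lines at y = 782 and y = 1563.

(1801, 782), (3603, 782), (1801, 1563), (3603, 1563)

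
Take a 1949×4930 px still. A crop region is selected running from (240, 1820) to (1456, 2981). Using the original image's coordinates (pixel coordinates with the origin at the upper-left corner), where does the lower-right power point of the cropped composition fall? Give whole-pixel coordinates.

Crop width = 1456 − 240 = 1216 px; one third is 405.33 px.
Crop height = 2981 − 1820 = 1161 px; one third is 387.00 px.
The lower-right point is two-thirds across and two-thirds down within the crop:
x = 240 + 2 × 405.33 ≈ 1051; y = 1820 + 2 × 387.00 ≈ 2594.

(1051, 2594)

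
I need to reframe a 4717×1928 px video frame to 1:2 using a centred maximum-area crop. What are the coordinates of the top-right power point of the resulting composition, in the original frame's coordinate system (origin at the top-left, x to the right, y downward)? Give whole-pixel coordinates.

x = 2519 px, y = 643 px

4717/1928 > 1/2, so the 1:2 crop keeps the full height 1928 and trims width to 1928 × 1/2 = 964.00 px.
Left offset = (4717 − 964.00)/2 = 1876.50 px; top offset = 0.
Top-right is two-thirds across and one-third down within the crop:
x = 1876.50 + 2 × 964.00/3 ≈ 2519; y = 0.00 + 1 × 1928.00/3 ≈ 643.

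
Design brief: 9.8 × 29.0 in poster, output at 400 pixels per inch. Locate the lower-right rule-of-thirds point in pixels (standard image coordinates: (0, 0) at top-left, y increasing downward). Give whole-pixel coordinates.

In pixels the canvas is 9.8 × 400 = 3920 wide and 29.0 × 400 = 11600 tall.
The lower-right point is two-thirds across and two-thirds down:
x = 2 × 3920/3 ≈ 2613; y = 2 × 11600/3 ≈ 7733.

(2613, 7733)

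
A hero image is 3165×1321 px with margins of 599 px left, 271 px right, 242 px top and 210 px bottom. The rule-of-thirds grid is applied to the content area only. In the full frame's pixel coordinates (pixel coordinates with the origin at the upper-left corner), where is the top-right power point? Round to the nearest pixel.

(2129, 532)

Content width = 3165 − 599 − 271 = 2295 px; content height = 1321 − 242 − 210 = 869 px.
Top-right is two-thirds across and one-third down within the content area.
x = 599 + 2 × 2295/3 = 599 + 1530.00 ≈ 2129
y = 242 + 1 × 869/3 = 242 + 289.67 ≈ 532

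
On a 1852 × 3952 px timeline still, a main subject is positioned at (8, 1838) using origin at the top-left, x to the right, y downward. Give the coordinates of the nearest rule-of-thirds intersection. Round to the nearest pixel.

(617, 1317)

Third lines: x ∈ {617, 1235}, y ∈ {1317, 2635}.
8 is closer to x = 617; 1838 is closer to y = 1317.
So the nearest intersection is the upper-left power point.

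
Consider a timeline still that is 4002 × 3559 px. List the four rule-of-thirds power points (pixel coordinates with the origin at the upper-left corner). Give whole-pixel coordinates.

(1334, 1186), (2668, 1186), (1334, 2373), (2668, 2373)

One third of 4002 is 1334; one third of 3559 is 1186.33.
Vertical third lines at x = 1334 and x = 2668; horizontal third lines at y = 1186 and y = 2373.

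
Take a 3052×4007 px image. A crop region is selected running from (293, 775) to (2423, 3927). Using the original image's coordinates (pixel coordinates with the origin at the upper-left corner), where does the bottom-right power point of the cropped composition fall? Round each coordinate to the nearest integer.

x = 1713 px, y = 2876 px

Crop width = 2423 − 293 = 2130 px; one third is 710.00 px.
Crop height = 3927 − 775 = 3152 px; one third is 1050.67 px.
The bottom-right point is two-thirds across and two-thirds down within the crop:
x = 293 + 2 × 710.00 ≈ 1713; y = 775 + 2 × 1050.67 ≈ 2876.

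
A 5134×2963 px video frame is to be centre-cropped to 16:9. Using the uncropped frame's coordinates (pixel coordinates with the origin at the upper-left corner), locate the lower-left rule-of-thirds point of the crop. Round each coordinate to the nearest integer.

5134/2963 < 16/9, so the 16:9 crop keeps the full width 5134 and trims height to 5134 × 9/16 = 2887.88 px.
Top offset = (2963 − 2887.88)/2 = 37.56 px; left offset = 0.
Lower-left is one-third across and two-thirds down within the crop:
x = 0.00 + 1 × 5134.00/3 ≈ 1711; y = 37.56 + 2 × 2887.88/3 ≈ 1963.

x = 1711 px, y = 1963 px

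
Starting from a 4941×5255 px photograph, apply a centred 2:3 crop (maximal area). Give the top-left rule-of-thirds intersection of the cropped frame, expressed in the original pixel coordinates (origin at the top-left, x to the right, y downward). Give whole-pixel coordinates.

4941/5255 > 2/3, so the 2:3 crop keeps the full height 5255 and trims width to 5255 × 2/3 = 3503.33 px.
Left offset = (4941 − 3503.33)/2 = 718.83 px; top offset = 0.
Top-left is one-third across and one-third down within the crop:
x = 718.83 + 1 × 3503.33/3 ≈ 1887; y = 0.00 + 1 × 5255.00/3 ≈ 1752.

x = 1887 px, y = 1752 px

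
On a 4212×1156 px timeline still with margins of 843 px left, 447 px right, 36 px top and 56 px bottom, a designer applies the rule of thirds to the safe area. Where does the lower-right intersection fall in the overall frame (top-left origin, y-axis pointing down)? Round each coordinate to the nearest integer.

Content width = 4212 − 843 − 447 = 2922 px; content height = 1156 − 36 − 56 = 1064 px.
Lower-right is two-thirds across and two-thirds down within the safe area.
x = 843 + 2 × 2922/3 = 843 + 1948.00 ≈ 2791
y = 36 + 2 × 1064/3 = 36 + 709.33 ≈ 745

x = 2791 px, y = 745 px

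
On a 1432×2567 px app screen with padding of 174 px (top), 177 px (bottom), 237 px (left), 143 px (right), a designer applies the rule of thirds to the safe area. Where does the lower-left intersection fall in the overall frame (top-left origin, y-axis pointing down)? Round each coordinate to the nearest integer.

x = 588 px, y = 1651 px

Content width = 1432 − 237 − 143 = 1052 px; content height = 2567 − 174 − 177 = 2216 px.
Lower-left is one-third across and two-thirds down within the safe area.
x = 237 + 1 × 1052/3 = 237 + 350.67 ≈ 588
y = 174 + 2 × 2216/3 = 174 + 1477.33 ≈ 1651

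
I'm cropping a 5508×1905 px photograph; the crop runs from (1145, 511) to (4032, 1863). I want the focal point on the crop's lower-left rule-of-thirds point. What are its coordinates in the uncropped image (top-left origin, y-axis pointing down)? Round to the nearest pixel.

x = 2107 px, y = 1412 px

Crop width = 4032 − 1145 = 2887 px; one third is 962.33 px.
Crop height = 1863 − 511 = 1352 px; one third is 450.67 px.
The lower-left point is one-third across and two-thirds down within the crop:
x = 1145 + 1 × 962.33 ≈ 2107; y = 511 + 2 × 450.67 ≈ 1412.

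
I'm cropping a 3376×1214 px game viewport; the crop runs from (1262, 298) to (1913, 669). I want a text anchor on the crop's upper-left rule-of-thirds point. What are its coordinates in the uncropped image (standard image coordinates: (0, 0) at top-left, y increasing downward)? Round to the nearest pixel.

Crop width = 1913 − 1262 = 651 px; one third is 217.00 px.
Crop height = 669 − 298 = 371 px; one third is 123.67 px.
The upper-left point is one-third across and one-third down within the crop:
x = 1262 + 1 × 217.00 ≈ 1479; y = 298 + 1 × 123.67 ≈ 422.

x = 1479 px, y = 422 px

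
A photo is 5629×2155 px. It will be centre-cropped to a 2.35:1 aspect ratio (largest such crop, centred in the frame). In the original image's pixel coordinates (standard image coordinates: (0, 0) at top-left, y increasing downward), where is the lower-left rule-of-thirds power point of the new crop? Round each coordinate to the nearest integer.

x = 1970 px, y = 1437 px

5629/2155 > 2.35/1, so the 2.35:1 crop keeps the full height 2155 and trims width to 2155 × 2.35/1 = 5064.25 px.
Left offset = (5629 − 5064.25)/2 = 282.38 px; top offset = 0.
Lower-left is one-third across and two-thirds down within the crop:
x = 282.38 + 1 × 5064.25/3 ≈ 1970; y = 0.00 + 2 × 2155.00/3 ≈ 1437.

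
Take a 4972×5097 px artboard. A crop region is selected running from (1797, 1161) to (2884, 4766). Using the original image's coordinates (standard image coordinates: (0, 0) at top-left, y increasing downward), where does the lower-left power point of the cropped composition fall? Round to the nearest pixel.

Crop width = 2884 − 1797 = 1087 px; one third is 362.33 px.
Crop height = 4766 − 1161 = 3605 px; one third is 1201.67 px.
The lower-left point is one-third across and two-thirds down within the crop:
x = 1797 + 1 × 362.33 ≈ 2159; y = 1161 + 2 × 1201.67 ≈ 3564.

(2159, 3564)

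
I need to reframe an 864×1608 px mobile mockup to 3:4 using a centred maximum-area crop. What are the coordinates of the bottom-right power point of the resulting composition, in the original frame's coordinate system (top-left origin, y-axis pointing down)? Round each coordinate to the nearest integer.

864/1608 < 3/4, so the 3:4 crop keeps the full width 864 and trims height to 864 × 4/3 = 1152.00 px.
Top offset = (1608 − 1152.00)/2 = 228.00 px; left offset = 0.
Bottom-right is two-thirds across and two-thirds down within the crop:
x = 0.00 + 2 × 864.00/3 ≈ 576; y = 228.00 + 2 × 1152.00/3 ≈ 996.

(576, 996)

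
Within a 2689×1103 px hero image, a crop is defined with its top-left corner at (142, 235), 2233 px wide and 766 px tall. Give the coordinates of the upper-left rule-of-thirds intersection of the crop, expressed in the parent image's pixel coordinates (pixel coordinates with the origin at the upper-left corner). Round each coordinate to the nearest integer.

(886, 490)

One third of the crop width 2233 is 744.33 px.
One third of the crop height 766 is 255.33 px.
The upper-left point is one-third across and one-third down within the crop:
x = 142 + 1 × 744.33 ≈ 886; y = 235 + 1 × 255.33 ≈ 490.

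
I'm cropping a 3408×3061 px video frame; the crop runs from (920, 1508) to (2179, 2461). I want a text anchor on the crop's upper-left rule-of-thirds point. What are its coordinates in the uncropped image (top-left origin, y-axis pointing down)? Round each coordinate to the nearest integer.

Crop width = 2179 − 920 = 1259 px; one third is 419.67 px.
Crop height = 2461 − 1508 = 953 px; one third is 317.67 px.
The upper-left point is one-third across and one-third down within the crop:
x = 920 + 1 × 419.67 ≈ 1340; y = 1508 + 1 × 317.67 ≈ 1826.

(1340, 1826)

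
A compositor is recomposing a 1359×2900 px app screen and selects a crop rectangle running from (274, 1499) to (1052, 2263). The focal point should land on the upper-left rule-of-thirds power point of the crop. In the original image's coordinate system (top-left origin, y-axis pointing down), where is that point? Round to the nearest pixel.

x = 533 px, y = 1754 px

Crop width = 1052 − 274 = 778 px; one third is 259.33 px.
Crop height = 2263 − 1499 = 764 px; one third is 254.67 px.
The upper-left point is one-third across and one-third down within the crop:
x = 274 + 1 × 259.33 ≈ 533; y = 1499 + 1 × 254.67 ≈ 1754.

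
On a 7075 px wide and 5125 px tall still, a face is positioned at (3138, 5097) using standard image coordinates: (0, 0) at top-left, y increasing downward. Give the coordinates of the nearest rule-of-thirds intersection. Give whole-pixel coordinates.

(2358, 3417)

Third lines: x ∈ {2358, 4717}, y ∈ {1708, 3417}.
3138 is closer to x = 2358; 5097 is closer to y = 3417.
So the nearest intersection is the lower-left power point.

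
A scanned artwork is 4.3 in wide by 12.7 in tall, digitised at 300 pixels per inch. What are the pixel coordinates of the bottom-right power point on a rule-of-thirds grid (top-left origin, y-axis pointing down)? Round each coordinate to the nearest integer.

In pixels the canvas is 4.3 × 300 = 1290 wide and 12.7 × 300 = 3810 tall.
The bottom-right point is two-thirds across and two-thirds down:
x = 2 × 1290/3 ≈ 860; y = 2 × 3810/3 ≈ 2540.

(860, 2540)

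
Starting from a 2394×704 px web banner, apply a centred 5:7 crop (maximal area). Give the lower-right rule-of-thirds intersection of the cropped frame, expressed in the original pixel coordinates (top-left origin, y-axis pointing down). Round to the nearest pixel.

2394/704 > 5/7, so the 5:7 crop keeps the full height 704 and trims width to 704 × 5/7 = 502.86 px.
Left offset = (2394 − 502.86)/2 = 945.57 px; top offset = 0.
Lower-right is two-thirds across and two-thirds down within the crop:
x = 945.57 + 2 × 502.86/3 ≈ 1281; y = 0.00 + 2 × 704.00/3 ≈ 469.

x = 1281 px, y = 469 px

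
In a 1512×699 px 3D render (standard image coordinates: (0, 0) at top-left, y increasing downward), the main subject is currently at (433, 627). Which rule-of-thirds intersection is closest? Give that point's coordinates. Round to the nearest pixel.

Third lines: x ∈ {504, 1008}, y ∈ {233, 466}.
433 is closer to x = 504; 627 is closer to y = 466.
So the nearest intersection is the lower-left power point.

(504, 466)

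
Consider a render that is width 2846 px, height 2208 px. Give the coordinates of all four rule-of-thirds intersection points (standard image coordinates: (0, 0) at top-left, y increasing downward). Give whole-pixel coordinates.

(949, 736), (1897, 736), (949, 1472), (1897, 1472)

One third of 2846 is 948.67; one third of 2208 is 736.
Vertical third lines at x = 949 and x = 1897; horizontal third lines at y = 736 and y = 1472.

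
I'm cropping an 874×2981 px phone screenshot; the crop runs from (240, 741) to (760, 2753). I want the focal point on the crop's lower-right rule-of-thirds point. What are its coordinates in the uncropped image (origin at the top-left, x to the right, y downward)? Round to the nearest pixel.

Crop width = 760 − 240 = 520 px; one third is 173.33 px.
Crop height = 2753 − 741 = 2012 px; one third is 670.67 px.
The lower-right point is two-thirds across and two-thirds down within the crop:
x = 240 + 2 × 173.33 ≈ 587; y = 741 + 2 × 670.67 ≈ 2082.

x = 587 px, y = 2082 px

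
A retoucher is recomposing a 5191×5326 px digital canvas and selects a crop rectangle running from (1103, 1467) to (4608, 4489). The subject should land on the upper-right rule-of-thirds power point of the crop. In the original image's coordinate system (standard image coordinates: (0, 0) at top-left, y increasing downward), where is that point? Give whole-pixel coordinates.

Crop width = 4608 − 1103 = 3505 px; one third is 1168.33 px.
Crop height = 4489 − 1467 = 3022 px; one third is 1007.33 px.
The upper-right point is two-thirds across and one-third down within the crop:
x = 1103 + 2 × 1168.33 ≈ 3440; y = 1467 + 1 × 1007.33 ≈ 2474.

(3440, 2474)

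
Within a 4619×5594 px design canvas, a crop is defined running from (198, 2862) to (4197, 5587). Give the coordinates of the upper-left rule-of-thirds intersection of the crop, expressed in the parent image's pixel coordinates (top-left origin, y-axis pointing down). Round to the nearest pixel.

Crop width = 4197 − 198 = 3999 px; one third is 1333.00 px.
Crop height = 5587 − 2862 = 2725 px; one third is 908.33 px.
The upper-left point is one-third across and one-third down within the crop:
x = 198 + 1 × 1333.00 ≈ 1531; y = 2862 + 1 × 908.33 ≈ 3770.

(1531, 3770)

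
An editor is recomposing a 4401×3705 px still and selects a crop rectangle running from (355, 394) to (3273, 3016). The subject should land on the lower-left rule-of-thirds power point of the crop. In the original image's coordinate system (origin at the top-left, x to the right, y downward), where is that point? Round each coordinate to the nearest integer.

Crop width = 3273 − 355 = 2918 px; one third is 972.67 px.
Crop height = 3016 − 394 = 2622 px; one third is 874.00 px.
The lower-left point is one-third across and two-thirds down within the crop:
x = 355 + 1 × 972.67 ≈ 1328; y = 394 + 2 × 874.00 ≈ 2142.

(1328, 2142)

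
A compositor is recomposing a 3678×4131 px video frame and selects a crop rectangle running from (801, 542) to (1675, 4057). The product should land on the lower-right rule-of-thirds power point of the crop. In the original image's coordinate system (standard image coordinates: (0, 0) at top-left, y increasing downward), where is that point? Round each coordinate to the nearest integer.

(1384, 2885)

Crop width = 1675 − 801 = 874 px; one third is 291.33 px.
Crop height = 4057 − 542 = 3515 px; one third is 1171.67 px.
The lower-right point is two-thirds across and two-thirds down within the crop:
x = 801 + 2 × 291.33 ≈ 1384; y = 542 + 2 × 1171.67 ≈ 2885.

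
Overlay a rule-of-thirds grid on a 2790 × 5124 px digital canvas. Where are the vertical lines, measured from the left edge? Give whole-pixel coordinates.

930 px and 1860 px

2790 / 3 = 930, so the vertical lines sit at one and two thirds of 2790.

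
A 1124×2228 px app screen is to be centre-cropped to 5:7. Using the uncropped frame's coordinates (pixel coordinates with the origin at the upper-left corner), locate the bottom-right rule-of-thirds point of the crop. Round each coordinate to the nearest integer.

(749, 1376)

1124/2228 < 5/7, so the 5:7 crop keeps the full width 1124 and trims height to 1124 × 7/5 = 1573.60 px.
Top offset = (2228 − 1573.60)/2 = 327.20 px; left offset = 0.
Bottom-right is two-thirds across and two-thirds down within the crop:
x = 0.00 + 2 × 1124.00/3 ≈ 749; y = 327.20 + 2 × 1573.60/3 ≈ 1376.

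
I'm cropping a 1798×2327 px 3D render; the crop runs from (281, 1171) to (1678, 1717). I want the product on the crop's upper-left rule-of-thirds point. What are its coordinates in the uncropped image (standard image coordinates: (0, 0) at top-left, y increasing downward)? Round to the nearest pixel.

Crop width = 1678 − 281 = 1397 px; one third is 465.67 px.
Crop height = 1717 − 1171 = 546 px; one third is 182.00 px.
The upper-left point is one-third across and one-third down within the crop:
x = 281 + 1 × 465.67 ≈ 747; y = 1171 + 1 × 182.00 ≈ 1353.

x = 747 px, y = 1353 px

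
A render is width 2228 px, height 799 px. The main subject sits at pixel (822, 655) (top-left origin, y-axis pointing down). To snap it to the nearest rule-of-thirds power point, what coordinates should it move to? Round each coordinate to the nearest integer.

(743, 533)

Third lines: x ∈ {743, 1485}, y ∈ {266, 533}.
822 is closer to x = 743; 655 is closer to y = 533.
So the nearest intersection is the lower-left power point.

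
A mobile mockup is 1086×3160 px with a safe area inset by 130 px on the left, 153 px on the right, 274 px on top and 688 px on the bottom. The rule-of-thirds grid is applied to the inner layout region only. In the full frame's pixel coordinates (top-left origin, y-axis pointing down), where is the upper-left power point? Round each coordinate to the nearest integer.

Content width = 1086 − 130 − 153 = 803 px; content height = 3160 − 274 − 688 = 2198 px.
Upper-left is one-third across and one-third down within the inner layout region.
x = 130 + 1 × 803/3 = 130 + 267.67 ≈ 398
y = 274 + 1 × 2198/3 = 274 + 732.67 ≈ 1007

(398, 1007)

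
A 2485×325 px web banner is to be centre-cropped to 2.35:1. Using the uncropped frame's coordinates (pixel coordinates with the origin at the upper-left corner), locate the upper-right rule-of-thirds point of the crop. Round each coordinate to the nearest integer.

2485/325 > 2.35/1, so the 2.35:1 crop keeps the full height 325 and trims width to 325 × 2.35/1 = 763.75 px.
Left offset = (2485 − 763.75)/2 = 860.62 px; top offset = 0.
Upper-right is two-thirds across and one-third down within the crop:
x = 860.62 + 2 × 763.75/3 ≈ 1370; y = 0.00 + 1 × 325.00/3 ≈ 108.

(1370, 108)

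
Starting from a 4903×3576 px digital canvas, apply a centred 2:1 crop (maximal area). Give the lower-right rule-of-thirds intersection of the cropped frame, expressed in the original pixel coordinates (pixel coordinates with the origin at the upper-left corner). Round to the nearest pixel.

4903/3576 < 2/1, so the 2:1 crop keeps the full width 4903 and trims height to 4903 × 1/2 = 2451.50 px.
Top offset = (3576 − 2451.50)/2 = 562.25 px; left offset = 0.
Lower-right is two-thirds across and two-thirds down within the crop:
x = 0.00 + 2 × 4903.00/3 ≈ 3269; y = 562.25 + 2 × 2451.50/3 ≈ 2197.

x = 3269 px, y = 2197 px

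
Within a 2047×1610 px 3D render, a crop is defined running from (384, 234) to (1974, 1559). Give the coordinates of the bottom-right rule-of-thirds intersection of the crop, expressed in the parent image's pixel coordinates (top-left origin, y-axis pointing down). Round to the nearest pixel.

Crop width = 1974 − 384 = 1590 px; one third is 530.00 px.
Crop height = 1559 − 234 = 1325 px; one third is 441.67 px.
The bottom-right point is two-thirds across and two-thirds down within the crop:
x = 384 + 2 × 530.00 ≈ 1444; y = 234 + 2 × 441.67 ≈ 1117.

(1444, 1117)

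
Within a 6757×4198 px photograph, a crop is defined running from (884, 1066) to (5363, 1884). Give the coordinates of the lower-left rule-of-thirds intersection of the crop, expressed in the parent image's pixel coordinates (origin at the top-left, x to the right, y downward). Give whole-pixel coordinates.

x = 2377 px, y = 1611 px

Crop width = 5363 − 884 = 4479 px; one third is 1493.00 px.
Crop height = 1884 − 1066 = 818 px; one third is 272.67 px.
The lower-left point is one-third across and two-thirds down within the crop:
x = 884 + 1 × 1493.00 ≈ 2377; y = 1066 + 2 × 272.67 ≈ 1611.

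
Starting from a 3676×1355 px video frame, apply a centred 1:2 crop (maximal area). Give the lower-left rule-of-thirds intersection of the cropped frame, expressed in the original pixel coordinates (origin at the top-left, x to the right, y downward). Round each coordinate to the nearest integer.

x = 1725 px, y = 903 px

3676/1355 > 1/2, so the 1:2 crop keeps the full height 1355 and trims width to 1355 × 1/2 = 677.50 px.
Left offset = (3676 − 677.50)/2 = 1499.25 px; top offset = 0.
Lower-left is one-third across and two-thirds down within the crop:
x = 1499.25 + 1 × 677.50/3 ≈ 1725; y = 0.00 + 2 × 1355.00/3 ≈ 903.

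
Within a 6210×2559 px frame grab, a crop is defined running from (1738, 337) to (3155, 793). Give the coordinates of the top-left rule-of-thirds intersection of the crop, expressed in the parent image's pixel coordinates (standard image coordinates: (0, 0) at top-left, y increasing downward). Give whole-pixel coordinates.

Crop width = 3155 − 1738 = 1417 px; one third is 472.33 px.
Crop height = 793 − 337 = 456 px; one third is 152.00 px.
The top-left point is one-third across and one-third down within the crop:
x = 1738 + 1 × 472.33 ≈ 2210; y = 337 + 1 × 152.00 ≈ 489.

x = 2210 px, y = 489 px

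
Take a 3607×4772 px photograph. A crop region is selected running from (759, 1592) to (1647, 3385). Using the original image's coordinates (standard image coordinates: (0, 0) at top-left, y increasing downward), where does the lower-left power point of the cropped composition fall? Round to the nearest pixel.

(1055, 2787)

Crop width = 1647 − 759 = 888 px; one third is 296.00 px.
Crop height = 3385 − 1592 = 1793 px; one third is 597.67 px.
The lower-left point is one-third across and two-thirds down within the crop:
x = 759 + 1 × 296.00 ≈ 1055; y = 1592 + 2 × 597.67 ≈ 2787.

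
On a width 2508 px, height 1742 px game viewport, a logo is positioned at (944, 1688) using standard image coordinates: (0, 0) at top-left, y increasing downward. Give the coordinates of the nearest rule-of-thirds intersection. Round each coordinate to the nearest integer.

Third lines: x ∈ {836, 1672}, y ∈ {581, 1161}.
944 is closer to x = 836; 1688 is closer to y = 1161.
So the nearest intersection is the lower-left power point.

(836, 1161)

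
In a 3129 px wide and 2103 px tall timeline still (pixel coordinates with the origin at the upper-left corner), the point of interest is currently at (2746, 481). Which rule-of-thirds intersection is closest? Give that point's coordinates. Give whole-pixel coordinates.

(2086, 701)

Third lines: x ∈ {1043, 2086}, y ∈ {701, 1402}.
2746 is closer to x = 2086; 481 is closer to y = 701.
So the nearest intersection is the upper-right power point.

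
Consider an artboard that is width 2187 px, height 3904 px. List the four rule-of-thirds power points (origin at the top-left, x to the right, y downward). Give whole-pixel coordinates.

One third of 2187 is 729; one third of 3904 is 1301.33.
Vertical third lines at x = 729 and x = 1458; horizontal third lines at y = 1301 and y = 2603.

(729, 1301), (1458, 1301), (729, 2603), (1458, 2603)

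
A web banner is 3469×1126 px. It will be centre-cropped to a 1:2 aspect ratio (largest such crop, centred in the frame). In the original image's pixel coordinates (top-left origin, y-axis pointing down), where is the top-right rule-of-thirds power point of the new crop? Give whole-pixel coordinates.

(1828, 375)

3469/1126 > 1/2, so the 1:2 crop keeps the full height 1126 and trims width to 1126 × 1/2 = 563.00 px.
Left offset = (3469 − 563.00)/2 = 1453.00 px; top offset = 0.
Top-right is two-thirds across and one-third down within the crop:
x = 1453.00 + 2 × 563.00/3 ≈ 1828; y = 0.00 + 1 × 1126.00/3 ≈ 375.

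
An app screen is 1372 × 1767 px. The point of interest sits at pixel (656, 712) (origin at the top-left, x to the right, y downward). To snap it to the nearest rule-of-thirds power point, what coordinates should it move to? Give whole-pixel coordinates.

Third lines: x ∈ {457, 915}, y ∈ {589, 1178}.
656 is closer to x = 457; 712 is closer to y = 589.
So the nearest intersection is the upper-left power point.

x = 457 px, y = 589 px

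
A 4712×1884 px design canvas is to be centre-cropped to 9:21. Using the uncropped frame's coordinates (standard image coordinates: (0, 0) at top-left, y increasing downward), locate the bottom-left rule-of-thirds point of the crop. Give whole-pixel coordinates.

4712/1884 > 9/21, so the 9:21 crop keeps the full height 1884 and trims width to 1884 × 9/21 = 807.43 px.
Left offset = (4712 − 807.43)/2 = 1952.29 px; top offset = 0.
Bottom-left is one-third across and two-thirds down within the crop:
x = 1952.29 + 1 × 807.43/3 ≈ 2221; y = 0.00 + 2 × 1884.00/3 ≈ 1256.

x = 2221 px, y = 1256 px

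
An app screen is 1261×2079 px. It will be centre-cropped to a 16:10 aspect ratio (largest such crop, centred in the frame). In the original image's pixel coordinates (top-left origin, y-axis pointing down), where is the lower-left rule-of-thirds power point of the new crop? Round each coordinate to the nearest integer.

x = 420 px, y = 1171 px

1261/2079 < 16/10, so the 16:10 crop keeps the full width 1261 and trims height to 1261 × 10/16 = 788.12 px.
Top offset = (2079 − 788.12)/2 = 645.44 px; left offset = 0.
Lower-left is one-third across and two-thirds down within the crop:
x = 0.00 + 1 × 1261.00/3 ≈ 420; y = 645.44 + 2 × 788.12/3 ≈ 1171.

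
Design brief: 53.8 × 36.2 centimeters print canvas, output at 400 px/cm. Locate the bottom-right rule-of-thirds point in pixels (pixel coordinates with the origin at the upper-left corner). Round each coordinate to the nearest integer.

x = 14347 px, y = 9653 px

In pixels the canvas is 53.8 × 400 = 21520 wide and 36.2 × 400 = 14480 tall.
The bottom-right point is two-thirds across and two-thirds down:
x = 2 × 21520/3 ≈ 14347; y = 2 × 14480/3 ≈ 9653.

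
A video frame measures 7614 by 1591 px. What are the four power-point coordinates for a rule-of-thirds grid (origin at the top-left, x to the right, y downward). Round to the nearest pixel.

(2538, 530), (5076, 530), (2538, 1061), (5076, 1061)

One third of 7614 is 2538; one third of 1591 is 530.33.
Vertical third lines at x = 2538 and x = 5076; horizontal third lines at y = 530 and y = 1061.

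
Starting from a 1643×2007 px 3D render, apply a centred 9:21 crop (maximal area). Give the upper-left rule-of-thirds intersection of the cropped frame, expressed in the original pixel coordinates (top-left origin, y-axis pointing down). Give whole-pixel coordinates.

(678, 669)

1643/2007 > 9/21, so the 9:21 crop keeps the full height 2007 and trims width to 2007 × 9/21 = 860.14 px.
Left offset = (1643 − 860.14)/2 = 391.43 px; top offset = 0.
Upper-left is one-third across and one-third down within the crop:
x = 391.43 + 1 × 860.14/3 ≈ 678; y = 0.00 + 1 × 2007.00/3 ≈ 669.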